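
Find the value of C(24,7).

346104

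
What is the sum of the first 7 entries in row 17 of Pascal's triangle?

21778

1 + 17 + 136 + 680 + 2380 + 6188 + 12376 = 21778.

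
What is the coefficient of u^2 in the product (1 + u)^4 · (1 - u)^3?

Coefficient of u^2 = Σ_{j} C(4,j)·1^j·C(3,2-j)·(-1)^(2-j) for j from 0 to 2.
= 3 + (-12) + 6 = -3.

-3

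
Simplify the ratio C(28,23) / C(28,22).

C(n,k+1)/C(n,k) = (n−k)/(k+1) = (28−22)/(22+1) = 6/23.

6/23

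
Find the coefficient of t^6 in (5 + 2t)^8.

44800

The general term is C(8,j)·(5)^j·(2t)^(8-j); the t^6 term has j = 2.
C(8,2) = 28.
Coefficient = C(8,2) · 5^2 · 2^6 = 28 · 25 · 64 = 44800.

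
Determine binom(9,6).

84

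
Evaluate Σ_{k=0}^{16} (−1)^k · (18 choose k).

The partial alternating sum Σ_{k=0}^{16} (−1)^k C(18,k) = (−1)^16 C(17,16) = 17.

17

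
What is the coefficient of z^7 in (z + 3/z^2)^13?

702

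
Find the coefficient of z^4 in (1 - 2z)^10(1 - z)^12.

31655

Coefficient of z^4 = Σ_{j} C(10,j)·(-2)^j·C(12,4-j)·(-1)^(4-j) for j from 0 to 4.
= 495 + 4400 + 11880 + 11520 + 3360 = 31655.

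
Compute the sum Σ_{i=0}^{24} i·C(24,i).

201326592

Since i·C(24,i) = 24·C(23,i−1), the sum is 24·2^23 = 24·8388608 = 201326592.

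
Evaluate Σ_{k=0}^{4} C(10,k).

386

1 + 10 + 45 + 120 + 210 = 386.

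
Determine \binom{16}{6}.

C(16,6) = (16·15·14·13·12·11) / 6! = 5765760 / 720 = 8008.

8008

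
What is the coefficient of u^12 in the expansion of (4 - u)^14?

The general term is C(14,j)·(4)^j·(-u)^(14-j); the u^12 term has j = 2.
C(14,2) = 91.
Coefficient = C(14,2) · 4^2 = 91 · 16 = 1456.

1456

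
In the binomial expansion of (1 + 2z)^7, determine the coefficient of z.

14

The general term is C(7,j)·(1)^j·(2z)^(7-j); the z^1 term has j = 6.
C(7,6) = 7.
Coefficient = C(7,6) · 2^1 = 7 · 2 = 14.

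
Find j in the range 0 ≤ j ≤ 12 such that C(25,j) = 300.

2

C(25,j) increases on 0 ≤ j ≤ 12. C(25,1) = 25 and C(25,2) = 300, so j = 2.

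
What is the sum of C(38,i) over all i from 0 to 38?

274877906944

Setting x = 1 in (1+x)^38 gives Σ C(38,i) = 2^38 = 274877906944.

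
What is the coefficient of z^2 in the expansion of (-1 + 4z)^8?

448

The general term is C(8,j)·(-1)^j·(4z)^(8-j); the z^2 term has j = 6.
C(8,6) = 28.
Coefficient = C(8,6) · 4^2 = 28 · 16 = 448.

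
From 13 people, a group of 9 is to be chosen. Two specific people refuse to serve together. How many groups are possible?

All 9-subsets: C(13,9) = 715. Those containing both fixed elements: C(11,7) = 330.
715 − 330 = 385.

385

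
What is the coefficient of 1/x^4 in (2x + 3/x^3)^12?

General term: C(12,j)·(2x)^j·(3/x^3)^(12-j), with x-exponent 1j − 3(12−j) = 4j − 36.
Set 4j − 36 = -4: j = 8.
C(12,8) = 495; 2^8 = 256; 3^4 = 81.
Coefficient = 495 · 256 · 81 = 10264320.

10264320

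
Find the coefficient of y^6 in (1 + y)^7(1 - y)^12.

140

Coefficient of y^6 = Σ_{j} C(7,j)·1^j·C(12,6-j)·(-1)^(6-j) for j from 0 to 6.
= 924 + (-5544) + 10395 + (-7700) + 2310 + (-252) + 7 = 140.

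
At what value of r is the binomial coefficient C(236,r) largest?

C(236,r) is maximized at r = 236/2 = 118.

118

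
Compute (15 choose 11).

C(15,11) = C(15,4) by symmetry.
C(15,4) = (15·14·13·12) / 4! = 32760 / 24 = 1365.

1365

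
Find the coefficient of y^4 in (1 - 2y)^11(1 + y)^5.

665

Coefficient of y^4 = Σ_{j} C(11,j)·(-2)^j·C(5,4-j)·1^(4-j) for j from 0 to 4.
= 5 + (-220) + 2200 + (-6600) + 5280 = 665.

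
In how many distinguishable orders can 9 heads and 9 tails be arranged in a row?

48620

Choose positions for the heads: C(18,9) = 48620.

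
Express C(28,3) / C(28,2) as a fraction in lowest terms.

26/3

C(n,k+1)/C(n,k) = (n−k)/(k+1) = (28−2)/(2+1) = 26/3.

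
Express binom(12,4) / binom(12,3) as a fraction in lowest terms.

C(n,k+1)/C(n,k) = (n−k)/(k+1) = (12−3)/(3+1) = 9/4.

9/4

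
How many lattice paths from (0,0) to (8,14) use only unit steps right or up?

319770

Each path is a sequence of 22 steps with 8 rights: C(22,8) = 319770.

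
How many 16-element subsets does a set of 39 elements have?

37711260990

C(39,16) = (39·38·37·36·35·34·33·32·31·30·29·28·27·26·25·24) / 16! = 789024790105300869120000 / 20922789888000 = 37711260990.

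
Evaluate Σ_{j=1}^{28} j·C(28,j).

Since j·C(28,j) = 28·C(27,j−1), the sum is 28·2^27 = 28·134217728 = 3758096384.

3758096384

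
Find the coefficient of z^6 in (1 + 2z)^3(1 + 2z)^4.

Coefficient of z^6 = Σ_{j} C(3,j)·2^j·C(4,6-j)·2^(6-j) for j from 2 to 3.
= 192 + 256 = 448.

448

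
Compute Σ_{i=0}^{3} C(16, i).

1 + 16 + 120 + 560 = 697.

697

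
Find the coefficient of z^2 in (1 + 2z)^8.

112

The general term is C(8,j)·(1)^j·(2z)^(8-j); the z^2 term has j = 6.
C(8,6) = 28.
Coefficient = C(8,6) · 2^2 = 28 · 4 = 112.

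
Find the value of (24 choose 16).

735471

C(24,16) = C(24,8) by symmetry.
C(24,8) = (24·23·22·21·20·19·18·17) / 8! = 29654190720 / 40320 = 735471.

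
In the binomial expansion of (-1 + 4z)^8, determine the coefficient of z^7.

-131072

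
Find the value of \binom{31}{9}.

C(31,9) = (31·30·29·28·27·26·25·24·23) / 9! = 7315688016000 / 362880 = 20160075.

20160075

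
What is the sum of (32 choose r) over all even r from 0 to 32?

2147483648

Even-r terms of row 32 sum to 2^31 = 2147483648.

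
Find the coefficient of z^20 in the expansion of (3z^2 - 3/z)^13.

General term: C(13,j)·(3z^2)^j·(-3/z)^(13-j), with z-exponent 2j − 1(13−j) = 3j − 13.
Set 3j − 13 = 20: j = 11.
C(13,11) = 78; 3^11 = 177147; (-3)^2 = 9.
Coefficient = 78 · 177147 · 9 = 124357194.

124357194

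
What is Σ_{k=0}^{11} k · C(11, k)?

11264

Since k·C(11,k) = 11·C(10,k−1), the sum is 11·2^10 = 11·1024 = 11264.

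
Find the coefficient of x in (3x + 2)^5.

240

The general term is C(5,j)·(3x)^j·(2)^(5-j); the x^1 term has j = 1.
C(5,1) = 5.
Coefficient = C(5,1) · 3^1 · 2^4 = 5 · 3 · 16 = 240.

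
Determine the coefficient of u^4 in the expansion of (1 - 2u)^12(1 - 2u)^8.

Coefficient of u^4 = Σ_{j} C(12,j)·(-2)^j·C(8,4-j)·(-2)^(4-j) for j from 0 to 4.
= 1120 + 10752 + 29568 + 28160 + 7920 = 77520.

77520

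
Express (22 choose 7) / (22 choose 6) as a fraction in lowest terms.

C(n,k+1)/C(n,k) = (n−k)/(k+1) = (22−6)/(6+1) = 16/7.

16/7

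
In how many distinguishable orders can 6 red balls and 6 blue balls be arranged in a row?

Choose positions for the red balls: C(12,6) = 924.

924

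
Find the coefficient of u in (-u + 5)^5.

-3125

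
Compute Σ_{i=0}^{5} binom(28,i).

122438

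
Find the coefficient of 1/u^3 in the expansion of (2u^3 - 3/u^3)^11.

General term: C(11,j)·(2u^3)^j·(-3/u^3)^(11-j), with u-exponent 3j − 3(11−j) = 6j − 33.
Set 6j − 33 = -3: j = 5.
C(11,5) = 462; 2^5 = 32; (-3)^6 = 729.
Coefficient = 462 · 32 · 729 = 10777536.

10777536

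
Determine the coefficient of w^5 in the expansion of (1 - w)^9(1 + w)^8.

-28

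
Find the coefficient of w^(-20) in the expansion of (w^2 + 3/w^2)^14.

General term: C(14,j)·(w^2)^j·(3/w^2)^(14-j), with w-exponent 2j − 2(14−j) = 4j − 28.
Set 4j − 28 = -20: j = 2.
C(14,2) = 91; 1^2 = 1; 3^12 = 531441.
Coefficient = 91 · 1 · 531441 = 48361131.

48361131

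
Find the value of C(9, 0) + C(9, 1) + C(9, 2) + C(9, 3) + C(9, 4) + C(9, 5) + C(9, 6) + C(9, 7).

1 + 9 + 36 + 84 + 126 + 126 + 84 + 36 = 502.

502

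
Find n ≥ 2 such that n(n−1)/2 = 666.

37

n(n−1)/2 = 666 ⇒ n(n−1) = 1332. Since 37·36 = 1332, n = 37.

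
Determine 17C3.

C(17,3) = (17·16·15) / 3! = 4080 / 6 = 680.

680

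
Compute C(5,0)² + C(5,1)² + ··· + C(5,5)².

Σ C(5,r)² is the coefficient of x^5 in (1+x)^5(1+x)^5 = (1+x)^10, i.e. C(10,5) = 252.

252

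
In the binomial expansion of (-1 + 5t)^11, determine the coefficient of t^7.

The general term is C(11,j)·(-1)^j·(5t)^(11-j); the t^7 term has j = 4.
C(11,4) = 330.
Coefficient = C(11,4) · 5^7 = 330 · 78125 = 25781250.

25781250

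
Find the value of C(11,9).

55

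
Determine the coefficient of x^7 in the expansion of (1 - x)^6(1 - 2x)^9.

-148626

Coefficient of x^7 = Σ_{j} C(6,j)·(-1)^j·C(9,7-j)·(-2)^(7-j) for j from 0 to 6.
= (-4608) + (-32256) + (-60480) + (-40320) + (-10080) + (-864) + (-18) = -148626.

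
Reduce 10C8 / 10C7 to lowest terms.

C(n,k+1)/C(n,k) = (n−k)/(k+1) = (10−7)/(7+1) = 3/8.

3/8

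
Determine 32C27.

201376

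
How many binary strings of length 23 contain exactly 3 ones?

1771

Choose the 3 positions: C(23,3) = 1771.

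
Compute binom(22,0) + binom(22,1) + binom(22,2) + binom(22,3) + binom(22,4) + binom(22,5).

1 + 22 + 231 + 1540 + 7315 + 26334 = 35443.

35443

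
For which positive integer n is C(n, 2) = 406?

n(n−1)/2 = 406 ⇒ n(n−1) = 812. Since 29·28 = 812, n = 29.

29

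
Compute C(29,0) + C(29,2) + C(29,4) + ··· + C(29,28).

268435456

Half of (1+1)^29 + (1−1)^29 gives the even-index sum: 2^28 = 268435456.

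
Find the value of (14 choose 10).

1001

C(14,10) = C(14,4) by symmetry.
C(14,4) = (14·13·12·11) / 4! = 24024 / 24 = 1001.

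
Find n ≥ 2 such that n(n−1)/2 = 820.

41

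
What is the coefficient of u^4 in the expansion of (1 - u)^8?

70

The general term is C(8,j)·(1)^j·(-u)^(8-j); the u^4 term has j = 4.
C(8,4) = 70.
Coefficient = C(8,4) = 70.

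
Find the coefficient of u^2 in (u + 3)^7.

5103

The general term is C(7,j)·(u)^j·(3)^(7-j); the u^2 term has j = 2.
C(7,2) = 21.
Coefficient = C(7,2) · 3^5 = 21 · 243 = 5103.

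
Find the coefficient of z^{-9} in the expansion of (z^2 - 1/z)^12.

-12

General term: C(12,j)·(z^2)^j·(-1/z)^(12-j), with z-exponent 2j − 1(12−j) = 3j − 12.
Set 3j − 12 = -9: j = 1.
C(12,1) = 12; 1^1 = 1; (-1)^11 = -1.
Coefficient = 12 · 1 · (-1) = -12.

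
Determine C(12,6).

924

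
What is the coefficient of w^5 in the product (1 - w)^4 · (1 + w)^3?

-3

Coefficient of w^5 = Σ_{j} C(4,j)·(-1)^j·C(3,5-j)·1^(5-j) for j from 2 to 4.
= 6 + (-12) + 3 = -3.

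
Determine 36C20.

C(36,20) = C(36,16) by symmetry.
C(36,16) = (36·35·34·33·32·31·30·29·28·27·26·25·24·23·22·21) / 16! = 152901072685905223680000 / 20922789888000 = 7307872110.

7307872110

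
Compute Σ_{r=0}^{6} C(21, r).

82160

1 + 21 + 210 + 1330 + 5985 + 20349 + 54264 = 82160.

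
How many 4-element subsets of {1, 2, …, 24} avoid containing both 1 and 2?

All 4-subsets: C(24,4) = 10626. Those containing both fixed elements: C(22,2) = 231.
10626 − 231 = 10395.

10395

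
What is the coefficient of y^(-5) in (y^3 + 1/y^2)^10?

120

General term: C(10,j)·(y^3)^j·(1/y^2)^(10-j), with y-exponent 3j − 2(10−j) = 5j − 20.
Set 5j − 20 = -5: j = 3.
C(10,3) = 120; 1^3 = 1; 1^7 = 1.
Coefficient = 120 · 1 · 1 = 120.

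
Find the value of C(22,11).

C(22,11) = (22·21·20·19·18·17·16·15·14·13·12) / 11! = 28158588057600 / 39916800 = 705432.

705432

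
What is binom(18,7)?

31824

C(18,7) = (18·17·16·15·14·13·12) / 7! = 160392960 / 5040 = 31824.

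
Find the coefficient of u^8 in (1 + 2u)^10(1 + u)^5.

321120

Coefficient of u^8 = Σ_{j} C(10,j)·2^j·C(5,8-j)·1^(8-j) for j from 3 to 8.
= 960 + 16800 + 80640 + 134400 + 76800 + 11520 = 321120.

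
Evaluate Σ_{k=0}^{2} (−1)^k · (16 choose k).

The partial alternating sum Σ_{k=0}^{2} (−1)^k C(16,k) = (−1)^2 C(15,2) = 105.

105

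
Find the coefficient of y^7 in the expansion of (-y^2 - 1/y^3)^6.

6

General term: C(6,j)·(-y^2)^j·(-1/y^3)^(6-j), with y-exponent 2j − 3(6−j) = 5j − 18.
Set 5j − 18 = 7: j = 5.
C(6,5) = 6; (-1)^5 = -1; (-1)^1 = -1.
Coefficient = 6 · (-1) · (-1) = 6.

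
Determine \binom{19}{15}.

3876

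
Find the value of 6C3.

20

C(6,3) = (6·5·4) / 3! = 120 / 6 = 20.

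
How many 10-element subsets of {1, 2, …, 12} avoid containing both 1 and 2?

All 10-subsets: C(12,10) = 66. Those containing both fixed elements: C(10,8) = 45.
66 − 45 = 21.

21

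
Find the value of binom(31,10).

44352165

C(31,10) = (31·30·29·28·27·26·25·24·23·22) / 10! = 160945136352000 / 3628800 = 44352165.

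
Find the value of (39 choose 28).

C(39,28) = C(39,11) by symmetry.
C(39,11) = (39·38·37·36·35·34·33·32·31·30·29) / 11! = 66902793897139200 / 39916800 = 1676056044.

1676056044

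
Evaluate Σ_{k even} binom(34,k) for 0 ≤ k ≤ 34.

8589934592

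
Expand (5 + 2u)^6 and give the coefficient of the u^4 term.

The general term is C(6,j)·(5)^j·(2u)^(6-j); the u^4 term has j = 2.
C(6,2) = 15.
Coefficient = C(6,2) · 5^2 · 2^4 = 15 · 25 · 16 = 6000.

6000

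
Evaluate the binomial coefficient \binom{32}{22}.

64512240

C(32,22) = C(32,10) by symmetry.
C(32,10) = (32·31·30·29·28·27·26·25·24·23) / 10! = 234102016512000 / 3628800 = 64512240.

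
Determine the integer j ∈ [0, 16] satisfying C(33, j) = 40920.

4

C(33,j) increases on 0 ≤ j ≤ 16. C(33,3) = 5456 and C(33,4) = 40920, so j = 4.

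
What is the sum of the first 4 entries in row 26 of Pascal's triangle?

1 + 26 + 325 + 2600 = 2952.

2952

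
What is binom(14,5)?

C(14,5) = (14·13·12·11·10) / 5! = 240240 / 120 = 2002.

2002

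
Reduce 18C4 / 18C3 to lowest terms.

15/4

C(n,k+1)/C(n,k) = (n−k)/(k+1) = (18−3)/(3+1) = 15/4.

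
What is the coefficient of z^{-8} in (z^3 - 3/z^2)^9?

-78732

General term: C(9,j)·(z^3)^j·(-3/z^2)^(9-j), with z-exponent 3j − 2(9−j) = 5j − 18.
Set 5j − 18 = -8: j = 2.
C(9,2) = 36; 1^2 = 1; (-3)^7 = -2187.
Coefficient = 36 · 1 · (-2187) = -78732.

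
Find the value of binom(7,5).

21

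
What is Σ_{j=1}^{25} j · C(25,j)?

Since j·C(25,j) = 25·C(24,j−1), the sum is 25·2^24 = 25·16777216 = 419430400.

419430400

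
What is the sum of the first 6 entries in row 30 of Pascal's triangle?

174437

1 + 30 + 435 + 4060 + 27405 + 142506 = 174437.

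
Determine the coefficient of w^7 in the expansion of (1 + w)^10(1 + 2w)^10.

Coefficient of w^7 = Σ_{j} C(10,j)·1^j·C(10,7-j)·2^(7-j) for j from 0 to 7.
= 15360 + 134400 + 362880 + 403200 + 201600 + 45360 + 4200 + 120 = 1167120.

1167120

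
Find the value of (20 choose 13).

77520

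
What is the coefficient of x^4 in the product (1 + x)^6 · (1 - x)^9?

-3

Coefficient of x^4 = Σ_{j} C(6,j)·1^j·C(9,4-j)·(-1)^(4-j) for j from 0 to 4.
= 126 + (-504) + 540 + (-180) + 15 = -3.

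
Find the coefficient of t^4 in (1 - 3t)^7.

2835

The general term is C(7,j)·(1)^j·(-3t)^(7-j); the t^4 term has j = 3.
C(7,3) = 35.
Coefficient = C(7,3) · (-3)^4 = 35 · 81 = 2835.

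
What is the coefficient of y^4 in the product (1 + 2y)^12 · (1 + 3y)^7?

Coefficient of y^4 = Σ_{j} C(12,j)·2^j·C(7,4-j)·3^(4-j) for j from 0 to 4.
= 2835 + 22680 + 49896 + 36960 + 7920 = 120291.

120291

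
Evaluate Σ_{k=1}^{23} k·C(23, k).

Since k·C(23,k) = 23·C(22,k−1), the sum is 23·2^22 = 23·4194304 = 96468992.

96468992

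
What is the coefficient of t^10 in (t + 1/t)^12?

General term: C(12,j)·(t)^j·(1/t)^(12-j), with t-exponent 1j − 1(12−j) = 2j − 12.
Set 2j − 12 = 10: j = 11.
C(12,11) = 12; 1^11 = 1; 1^1 = 1.
Coefficient = 12 · 1 · 1 = 12.

12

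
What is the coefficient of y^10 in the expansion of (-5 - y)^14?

The general term is C(14,j)·(-5)^j·(-y)^(14-j); the y^10 term has j = 4.
C(14,4) = 1001.
Coefficient = C(14,4) · (-5)^4 = 1001 · 625 = 625625.

625625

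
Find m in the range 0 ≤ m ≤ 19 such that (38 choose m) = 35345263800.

C(38,m) increases on 0 ≤ m ≤ 19. C(38,18) = 33578000610 and C(38,19) = 35345263800, so m = 19.

19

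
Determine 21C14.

116280

C(21,14) = C(21,7) by symmetry.
C(21,7) = (21·20·19·18·17·16·15) / 7! = 586051200 / 5040 = 116280.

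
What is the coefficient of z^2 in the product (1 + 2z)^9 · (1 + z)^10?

Coefficient of z^2 = Σ_{j} C(9,j)·2^j·C(10,2-j)·1^(2-j) for j from 0 to 2.
= 45 + 180 + 144 = 369.

369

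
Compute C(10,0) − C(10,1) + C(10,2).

36

The partial alternating sum Σ_{k=0}^{2} (−1)^k C(10,k) = (−1)^2 C(9,2) = 36.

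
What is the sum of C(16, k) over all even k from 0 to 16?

32768

Even-k terms of row 16 sum to 2^15 = 32768.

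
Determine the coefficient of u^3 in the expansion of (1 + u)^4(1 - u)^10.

4

Coefficient of u^3 = Σ_{j} C(4,j)·1^j·C(10,3-j)·(-1)^(3-j) for j from 0 to 3.
= (-120) + 180 + (-60) + 4 = 4.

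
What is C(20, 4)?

4845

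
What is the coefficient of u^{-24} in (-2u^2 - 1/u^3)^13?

-2288

General term: C(13,j)·(-2u^2)^j·(-1/u^3)^(13-j), with u-exponent 2j − 3(13−j) = 5j − 39.
Set 5j − 39 = -24: j = 3.
C(13,3) = 286; (-2)^3 = -8; (-1)^10 = 1.
Coefficient = 286 · (-8) · 1 = -2288.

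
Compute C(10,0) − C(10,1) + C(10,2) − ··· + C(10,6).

The partial alternating sum Σ_{k=0}^{6} (−1)^k C(10,k) = (−1)^6 C(9,6) = 84.

84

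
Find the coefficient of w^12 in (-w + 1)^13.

The general term is C(13,j)·(-w)^j·(1)^(13-j); the w^12 term has j = 12.
C(13,12) = 13.
Coefficient = C(13,12) = 13.

13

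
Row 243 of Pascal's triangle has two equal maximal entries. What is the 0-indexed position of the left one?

For odd n = 243, C(243,m) peaks at m = (n−1)/2 and (n+1)/2; the smaller is 121.

121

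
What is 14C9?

2002

C(14,9) = C(14,5) by symmetry.
C(14,5) = (14·13·12·11·10) / 5! = 240240 / 120 = 2002.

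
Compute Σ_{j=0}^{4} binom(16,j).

2517

1 + 16 + 120 + 560 + 1820 = 2517.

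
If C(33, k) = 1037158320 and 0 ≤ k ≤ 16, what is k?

15

C(33,k) increases on 0 ≤ k ≤ 16. C(33,14) = 818809200 and C(33,15) = 1037158320, so k = 15.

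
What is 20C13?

77520

C(20,13) = C(20,7) by symmetry.
C(20,7) = (20·19·18·17·16·15·14) / 7! = 390700800 / 5040 = 77520.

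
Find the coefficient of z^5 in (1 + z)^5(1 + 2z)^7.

7183

Coefficient of z^5 = Σ_{j} C(5,j)·1^j·C(7,5-j)·2^(5-j) for j from 0 to 5.
= 672 + 2800 + 2800 + 840 + 70 + 1 = 7183.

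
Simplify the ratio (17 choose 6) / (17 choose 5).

C(n,k+1)/C(n,k) = (n−k)/(k+1) = (17−5)/(5+1) = 12/6 = 2.

2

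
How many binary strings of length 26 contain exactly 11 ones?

7726160

Choose the 11 positions: C(26,11) = 7726160.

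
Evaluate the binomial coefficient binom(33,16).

C(33,16) = (33·32·31·30·29·28·27·26·25·24·23·22·21·20·19·18) / 16! = 24412776311194951680000 / 20922789888000 = 1166803110.

1166803110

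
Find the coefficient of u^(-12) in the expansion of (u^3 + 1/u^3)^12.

495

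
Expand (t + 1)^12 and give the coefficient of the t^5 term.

792

The general term is C(12,j)·(t)^j·(1)^(12-j); the t^5 term has j = 5.
C(12,5) = 792.
Coefficient = C(12,5) = 792.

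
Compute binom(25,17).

C(25,17) = C(25,8) by symmetry.
C(25,8) = (25·24·23·22·21·20·19·18) / 8! = 43609104000 / 40320 = 1081575.

1081575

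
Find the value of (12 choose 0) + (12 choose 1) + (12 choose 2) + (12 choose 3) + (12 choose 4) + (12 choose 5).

1 + 12 + 66 + 220 + 495 + 792 = 1586.

1586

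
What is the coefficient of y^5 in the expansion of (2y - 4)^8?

The general term is C(8,j)·(2y)^j·(-4)^(8-j); the y^5 term has j = 5.
C(8,5) = 56.
Coefficient = C(8,5) · 2^5 · (-4)^3 = 56 · 32 · (-64) = -114688.

-114688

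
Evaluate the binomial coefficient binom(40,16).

62852101650

C(40,16) = (40·39·38·37·36·35·34·33·32·31·30·29·28·27·26·25) / 16! = 1315041316842168115200000 / 20922789888000 = 62852101650.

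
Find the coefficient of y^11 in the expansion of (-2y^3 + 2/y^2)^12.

General term: C(12,j)·(-2y^3)^j·(2/y^2)^(12-j), with y-exponent 3j − 2(12−j) = 5j − 24.
Set 5j − 24 = 11: j = 7.
C(12,7) = 792; (-2)^7 = -128; 2^5 = 32.
Coefficient = 792 · (-128) · 32 = -3244032.

-3244032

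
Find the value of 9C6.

84

C(9,6) = C(9,3) by symmetry.
C(9,3) = (9·8·7) / 3! = 504 / 6 = 84.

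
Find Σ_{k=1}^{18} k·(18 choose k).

2359296

Differentiating (1+x)^18 and setting x=1: Σ k·C(18,k) = 18·2^17 = 2359296.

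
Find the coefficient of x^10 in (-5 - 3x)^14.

36942530625

The general term is C(14,j)·(-5)^j·(-3x)^(14-j); the x^10 term has j = 4.
C(14,4) = 1001.
Coefficient = C(14,4) · (-5)^4 · (-3)^10 = 1001 · 625 · 59049 = 36942530625.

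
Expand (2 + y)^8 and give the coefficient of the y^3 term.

1792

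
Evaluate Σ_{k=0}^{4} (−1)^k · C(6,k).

The partial alternating sum Σ_{k=0}^{4} (−1)^k C(6,k) = (−1)^4 C(5,4) = 5.

5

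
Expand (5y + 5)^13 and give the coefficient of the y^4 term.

872802734375

The general term is C(13,j)·(5y)^j·(5)^(13-j); the y^4 term has j = 4.
C(13,4) = 715.
Coefficient = C(13,4) · 5^4 · 5^9 = 715 · 625 · 1953125 = 872802734375.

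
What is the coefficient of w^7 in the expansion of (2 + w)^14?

The general term is C(14,j)·(2)^j·(w)^(14-j); the w^7 term has j = 7.
C(14,7) = 3432.
Coefficient = C(14,7) · 2^7 = 3432 · 128 = 439296.

439296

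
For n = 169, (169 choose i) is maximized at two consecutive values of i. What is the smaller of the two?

For odd n = 169, C(169,i) peaks at i = (n−1)/2 and (n+1)/2; the smaller is 84.

84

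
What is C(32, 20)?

225792840

C(32,20) = C(32,12) by symmetry.
C(32,12) = (32·31·30·29·28·27·26·25·24·23·22·21) / 12! = 108155131628544000 / 479001600 = 225792840.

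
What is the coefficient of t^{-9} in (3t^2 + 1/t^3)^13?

General term: C(13,j)·(3t^2)^j·(1/t^3)^(13-j), with t-exponent 2j − 3(13−j) = 5j − 39.
Set 5j − 39 = -9: j = 6.
C(13,6) = 1716; 3^6 = 729; 1^7 = 1.
Coefficient = 1716 · 729 · 1 = 1250964.

1250964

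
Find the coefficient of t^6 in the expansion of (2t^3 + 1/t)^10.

General term: C(10,j)·(2t^3)^j·(1/t)^(10-j), with t-exponent 3j − 1(10−j) = 4j − 10.
Set 4j − 10 = 6: j = 4.
C(10,4) = 210; 2^4 = 16; 1^6 = 1.
Coefficient = 210 · 16 · 1 = 3360.

3360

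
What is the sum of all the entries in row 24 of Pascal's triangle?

The entries of row 24 sum to 2^24 = 16777216.

16777216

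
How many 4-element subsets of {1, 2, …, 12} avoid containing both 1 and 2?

All 4-subsets: C(12,4) = 495. Those containing both fixed elements: C(10,2) = 45.
495 − 45 = 450.

450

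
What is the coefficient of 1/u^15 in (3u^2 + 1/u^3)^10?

General term: C(10,j)·(3u^2)^j·(1/u^3)^(10-j), with u-exponent 2j − 3(10−j) = 5j − 30.
Set 5j − 30 = -15: j = 3.
C(10,3) = 120; 3^3 = 27; 1^7 = 1.
Coefficient = 120 · 27 · 1 = 3240.

3240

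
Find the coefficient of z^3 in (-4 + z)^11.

The general term is C(11,j)·(-4)^j·(z)^(11-j); the z^3 term has j = 8.
C(11,8) = 165.
Coefficient = C(11,8) · (-4)^8 = 165 · 65536 = 10813440.

10813440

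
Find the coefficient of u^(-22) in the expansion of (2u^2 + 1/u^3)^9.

General term: C(9,j)·(2u^2)^j·(1/u^3)^(9-j), with u-exponent 2j − 3(9−j) = 5j − 27.
Set 5j − 27 = -22: j = 1.
C(9,1) = 9; 2^1 = 2; 1^8 = 1.
Coefficient = 9 · 2 · 1 = 18.

18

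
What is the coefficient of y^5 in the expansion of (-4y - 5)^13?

-514800000000

The general term is C(13,j)·(-4y)^j·(-5)^(13-j); the y^5 term has j = 5.
C(13,5) = 1287.
Coefficient = C(13,5) · (-4)^5 · (-5)^8 = 1287 · (-1024) · 390625 = -514800000000.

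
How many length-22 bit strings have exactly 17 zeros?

26334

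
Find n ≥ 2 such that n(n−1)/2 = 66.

12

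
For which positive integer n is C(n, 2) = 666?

n(n−1)/2 = 666 ⇒ n(n−1) = 1332. Since 37·36 = 1332, n = 37.

37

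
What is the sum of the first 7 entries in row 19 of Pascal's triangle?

43796

1 + 19 + 171 + 969 + 3876 + 11628 + 27132 = 43796.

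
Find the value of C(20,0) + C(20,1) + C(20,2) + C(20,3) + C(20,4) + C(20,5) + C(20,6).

60460

1 + 20 + 190 + 1140 + 4845 + 15504 + 38760 = 60460.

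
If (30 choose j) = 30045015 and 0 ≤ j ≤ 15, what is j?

10

C(30,j) increases on 0 ≤ j ≤ 15. C(30,9) = 14307150 and C(30,10) = 30045015, so j = 10.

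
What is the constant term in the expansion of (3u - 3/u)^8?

General term: C(8,j)·(3u)^j·(-3/u)^(8-j), with u-exponent 1j − 1(8−j) = 2j − 8.
Set 2j − 8 = 0: j = 4.
C(8,4) = 70; 3^4 = 81; (-3)^4 = 81.
Coefficient = 70 · 81 · 81 = 459270.

459270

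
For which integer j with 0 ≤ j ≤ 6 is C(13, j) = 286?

C(13,j) increases on 0 ≤ j ≤ 6. C(13,2) = 78 and C(13,3) = 286, so j = 3.

3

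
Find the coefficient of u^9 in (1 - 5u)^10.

The general term is C(10,j)·(1)^j·(-5u)^(10-j); the u^9 term has j = 1.
C(10,1) = 10.
Coefficient = C(10,1) · (-5)^9 = 10 · (-1953125) = -19531250.

-19531250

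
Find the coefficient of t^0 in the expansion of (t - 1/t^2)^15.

General term: C(15,j)·(t)^j·(-1/t^2)^(15-j), with t-exponent 1j − 2(15−j) = 3j − 30.
Set 3j − 30 = 0: j = 10.
C(15,10) = 3003; 1^10 = 1; (-1)^5 = -1.
Coefficient = 3003 · 1 · (-1) = -3003.

-3003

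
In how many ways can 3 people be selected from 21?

1330

This is C(21,3) = 1330.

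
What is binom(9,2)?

36

C(9,2) = (9·8) / 2! = 72 / 2 = 36.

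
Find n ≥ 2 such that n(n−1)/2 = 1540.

n(n−1)/2 = 1540 ⇒ n(n−1) = 3080. Since 56·55 = 3080, n = 56.

56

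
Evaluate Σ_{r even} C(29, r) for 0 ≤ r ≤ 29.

268435456

Half of (1+1)^29 + (1−1)^29 gives the even-index sum: 2^28 = 268435456.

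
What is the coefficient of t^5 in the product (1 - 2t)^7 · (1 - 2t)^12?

Coefficient of t^5 = Σ_{j} C(7,j)·(-2)^j·C(12,5-j)·(-2)^(5-j) for j from 0 to 5.
= (-25344) + (-110880) + (-147840) + (-73920) + (-13440) + (-672) = -372096.

-372096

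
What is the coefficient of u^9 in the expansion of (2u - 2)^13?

The general term is C(13,j)·(2u)^j·(-2)^(13-j); the u^9 term has j = 9.
C(13,9) = 715.
Coefficient = C(13,9) · 2^9 · (-2)^4 = 715 · 512 · 16 = 5857280.

5857280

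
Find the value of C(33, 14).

818809200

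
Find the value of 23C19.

C(23,19) = C(23,4) by symmetry.
C(23,4) = (23·22·21·20) / 4! = 212520 / 24 = 8855.

8855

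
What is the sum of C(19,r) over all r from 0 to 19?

524288

The entries of row 19 sum to 2^19 = 524288.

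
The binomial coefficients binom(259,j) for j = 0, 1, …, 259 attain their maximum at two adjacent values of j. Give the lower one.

For odd n = 259, C(259,j) peaks at j = (n−1)/2 and (n+1)/2; the lower is 129.

129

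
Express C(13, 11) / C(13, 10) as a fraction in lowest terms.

C(n,k+1)/C(n,k) = (n−k)/(k+1) = (13−10)/(10+1) = 3/11.

3/11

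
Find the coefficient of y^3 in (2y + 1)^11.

1320

The general term is C(11,j)·(2y)^j·(1)^(11-j); the y^3 term has j = 3.
C(11,3) = 165.
Coefficient = C(11,3) · 2^3 = 165 · 8 = 1320.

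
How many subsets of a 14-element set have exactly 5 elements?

Choose the 5 positions: C(14,5) = 2002.

2002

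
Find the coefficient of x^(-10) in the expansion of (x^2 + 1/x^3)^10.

210

General term: C(10,j)·(x^2)^j·(1/x^3)^(10-j), with x-exponent 2j − 3(10−j) = 5j − 30.
Set 5j − 30 = -10: j = 4.
C(10,4) = 210; 1^4 = 1; 1^6 = 1.
Coefficient = 210 · 1 · 1 = 210.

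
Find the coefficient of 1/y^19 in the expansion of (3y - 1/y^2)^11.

33

General term: C(11,j)·(3y)^j·(-1/y^2)^(11-j), with y-exponent 1j − 2(11−j) = 3j − 22.
Set 3j − 22 = -19: j = 1.
C(11,1) = 11; 3^1 = 3; (-1)^10 = 1.
Coefficient = 11 · 3 · 1 = 33.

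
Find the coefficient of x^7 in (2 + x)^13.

109824

The general term is C(13,j)·(2)^j·(x)^(13-j); the x^7 term has j = 6.
C(13,6) = 1716.
Coefficient = C(13,6) · 2^6 = 1716 · 64 = 109824.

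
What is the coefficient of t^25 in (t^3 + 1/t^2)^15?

1365

General term: C(15,j)·(t^3)^j·(1/t^2)^(15-j), with t-exponent 3j − 2(15−j) = 5j − 30.
Set 5j − 30 = 25: j = 11.
C(15,11) = 1365; 1^11 = 1; 1^4 = 1.
Coefficient = 1365 · 1 · 1 = 1365.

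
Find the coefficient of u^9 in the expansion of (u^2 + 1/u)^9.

84

General term: C(9,j)·(u^2)^j·(1/u)^(9-j), with u-exponent 2j − 1(9−j) = 3j − 9.
Set 3j − 9 = 9: j = 6.
C(9,6) = 84; 1^6 = 1; 1^3 = 1.
Coefficient = 84 · 1 · 1 = 84.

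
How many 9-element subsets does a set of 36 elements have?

C(36,9) = (36·35·34·33·32·31·30·29·28) / 9! = 34162713446400 / 362880 = 94143280.

94143280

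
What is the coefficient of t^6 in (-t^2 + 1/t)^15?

-6435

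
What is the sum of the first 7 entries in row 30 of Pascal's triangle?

768212

1 + 30 + 435 + 4060 + 27405 + 142506 + 593775 = 768212.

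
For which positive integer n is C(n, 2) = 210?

n(n−1)/2 = 210 ⇒ n(n−1) = 420. Since 21·20 = 420, n = 21.

21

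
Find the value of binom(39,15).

C(39,15) = (39·38·37·36·35·34·33·32·31·30·29·28·27·26·25) / 15! = 32876032921054202880000 / 1307674368000 = 25140840660.

25140840660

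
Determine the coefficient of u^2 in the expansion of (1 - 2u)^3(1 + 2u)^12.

132

Coefficient of u^2 = Σ_{j} C(3,j)·(-2)^j·C(12,2-j)·2^(2-j) for j from 0 to 2.
= 264 + (-144) + 12 = 132.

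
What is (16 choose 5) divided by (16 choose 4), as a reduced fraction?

C(n,k+1)/C(n,k) = (n−k)/(k+1) = (16−4)/(4+1) = 12/5.

12/5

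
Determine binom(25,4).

C(25,4) = (25·24·23·22) / 4! = 303600 / 24 = 12650.

12650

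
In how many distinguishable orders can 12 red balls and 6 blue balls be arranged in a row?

18564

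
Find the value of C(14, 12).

91

C(14,12) = C(14,2) by symmetry.
C(14,2) = (14·13) / 2! = 182 / 2 = 91.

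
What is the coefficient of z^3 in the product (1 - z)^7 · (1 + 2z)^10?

Coefficient of z^3 = Σ_{j} C(7,j)·(-1)^j·C(10,3-j)·2^(3-j) for j from 0 to 3.
= 960 + (-1260) + 420 + (-35) = 85.

85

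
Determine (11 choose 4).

C(11,4) = (11·10·9·8) / 4! = 7920 / 24 = 330.

330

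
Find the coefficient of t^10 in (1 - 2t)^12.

The general term is C(12,j)·(1)^j·(-2t)^(12-j); the t^10 term has j = 2.
C(12,2) = 66.
Coefficient = C(12,2) · (-2)^10 = 66 · 1024 = 67584.

67584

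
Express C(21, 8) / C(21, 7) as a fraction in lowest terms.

7/4

C(n,k+1)/C(n,k) = (n−k)/(k+1) = (21−7)/(7+1) = 14/8 = 7/4.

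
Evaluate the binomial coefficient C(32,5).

201376

C(32,5) = (32·31·30·29·28) / 5! = 24165120 / 120 = 201376.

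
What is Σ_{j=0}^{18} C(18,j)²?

By Vandermonde's identity, Σ C(18,j)² = C(36,18) = 9075135300.

9075135300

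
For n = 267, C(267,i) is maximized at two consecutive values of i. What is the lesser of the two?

For odd n = 267, C(267,i) peaks at i = (n−1)/2 and (n+1)/2; the lesser is 133.

133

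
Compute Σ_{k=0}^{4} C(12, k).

794

1 + 12 + 66 + 220 + 495 = 794.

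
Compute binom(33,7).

4272048

C(33,7) = (33·32·31·30·29·28·27) / 7! = 21531121920 / 5040 = 4272048.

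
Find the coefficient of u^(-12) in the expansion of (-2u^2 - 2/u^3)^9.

-43008

General term: C(9,j)·(-2u^2)^j·(-2/u^3)^(9-j), with u-exponent 2j − 3(9−j) = 5j − 27.
Set 5j − 27 = -12: j = 3.
C(9,3) = 84; (-2)^3 = -8; (-2)^6 = 64.
Coefficient = 84 · (-8) · 64 = -43008.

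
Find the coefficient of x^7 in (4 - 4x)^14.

The general term is C(14,j)·(4)^j·(-4x)^(14-j); the x^7 term has j = 7.
C(14,7) = 3432.
Coefficient = C(14,7) · 4^7 · (-4)^7 = 3432 · 16384 · (-16384) = -921270484992.

-921270484992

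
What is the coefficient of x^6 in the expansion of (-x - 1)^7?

-7

The general term is C(7,j)·(-x)^j·(-1)^(7-j); the x^6 term has j = 6.
C(7,6) = 7.
Coefficient = C(7,6) · (-1)^1 = 7 · (-1) = -7.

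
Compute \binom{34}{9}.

C(34,9) = (34·33·32·31·30·29·28·27·26) / 9! = 19033511777280 / 362880 = 52451256.

52451256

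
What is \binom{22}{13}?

C(22,13) = C(22,9) by symmetry.
C(22,9) = (22·21·20·19·18·17·16·15·14) / 9! = 180503769600 / 362880 = 497420.

497420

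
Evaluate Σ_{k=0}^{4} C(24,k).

1 + 24 + 276 + 2024 + 10626 = 12951.

12951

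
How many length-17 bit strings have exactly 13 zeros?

2380

Choose the 13 positions: C(17,13) = 2380.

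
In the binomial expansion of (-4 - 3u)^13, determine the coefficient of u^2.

-2944401408

The general term is C(13,j)·(-4)^j·(-3u)^(13-j); the u^2 term has j = 11.
C(13,11) = 78.
Coefficient = C(13,11) · (-4)^11 · (-3)^2 = 78 · (-4194304) · 9 = -2944401408.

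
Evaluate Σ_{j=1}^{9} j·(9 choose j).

2304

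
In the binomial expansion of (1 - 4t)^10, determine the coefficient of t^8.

The general term is C(10,j)·(1)^j·(-4t)^(10-j); the t^8 term has j = 2.
C(10,2) = 45.
Coefficient = C(10,2) · (-4)^8 = 45 · 65536 = 2949120.

2949120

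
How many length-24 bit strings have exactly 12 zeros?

2704156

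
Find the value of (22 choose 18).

7315

C(22,18) = C(22,4) by symmetry.
C(22,4) = (22·21·20·19) / 4! = 175560 / 24 = 7315.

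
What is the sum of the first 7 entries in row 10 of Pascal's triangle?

1 + 10 + 45 + 120 + 210 + 252 + 210 = 848.

848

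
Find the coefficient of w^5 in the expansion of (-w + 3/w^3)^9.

27

General term: C(9,j)·(-w)^j·(3/w^3)^(9-j), with w-exponent 1j − 3(9−j) = 4j − 27.
Set 4j − 27 = 5: j = 8.
C(9,8) = 9; (-1)^8 = 1; 3^1 = 3.
Coefficient = 9 · 1 · 3 = 27.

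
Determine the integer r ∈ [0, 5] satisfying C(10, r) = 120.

C(10,r) increases on 0 ≤ r ≤ 5. C(10,2) = 45 and C(10,3) = 120, so r = 3.

3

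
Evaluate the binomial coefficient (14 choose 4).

1001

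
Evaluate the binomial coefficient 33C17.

1166803110

C(33,17) = C(33,16) by symmetry.
C(33,16) = (33·32·31·30·29·28·27·26·25·24·23·22·21·20·19·18) / 16! = 24412776311194951680000 / 20922789888000 = 1166803110.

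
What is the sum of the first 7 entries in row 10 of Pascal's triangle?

1 + 10 + 45 + 120 + 210 + 252 + 210 = 848.

848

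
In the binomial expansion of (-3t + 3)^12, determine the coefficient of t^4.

263063295

The general term is C(12,j)·(-3t)^j·(3)^(12-j); the t^4 term has j = 4.
C(12,4) = 495.
Coefficient = C(12,4) · (-3)^4 · 3^8 = 495 · 81 · 6561 = 263063295.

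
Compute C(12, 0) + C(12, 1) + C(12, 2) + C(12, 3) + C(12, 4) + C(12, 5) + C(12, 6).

2510

1 + 12 + 66 + 220 + 495 + 792 + 924 = 2510.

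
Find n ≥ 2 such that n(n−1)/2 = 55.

11

n(n−1)/2 = 55 ⇒ n(n−1) = 110. Since 11·10 = 110, n = 11.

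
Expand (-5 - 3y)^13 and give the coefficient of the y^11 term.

The general term is C(13,j)·(-5)^j·(-3y)^(13-j); the y^11 term has j = 2.
C(13,2) = 78.
Coefficient = C(13,2) · (-5)^2 · (-3)^11 = 78 · 25 · (-177147) = -345436650.

-345436650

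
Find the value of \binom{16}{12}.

1820

C(16,12) = C(16,4) by symmetry.
C(16,4) = (16·15·14·13) / 4! = 43680 / 24 = 1820.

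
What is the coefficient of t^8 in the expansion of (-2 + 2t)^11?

The general term is C(11,j)·(-2)^j·(2t)^(11-j); the t^8 term has j = 3.
C(11,3) = 165.
Coefficient = C(11,3) · (-2)^3 · 2^8 = 165 · (-8) · 256 = -337920.

-337920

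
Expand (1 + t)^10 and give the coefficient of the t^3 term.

120

The general term is C(10,j)·(1)^j·(t)^(10-j); the t^3 term has j = 7.
C(10,7) = 120.
Coefficient = C(10,7) = 120.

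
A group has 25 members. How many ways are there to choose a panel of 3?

2300

This is C(25,3) = 2300.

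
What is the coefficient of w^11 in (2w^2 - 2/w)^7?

-896

General term: C(7,j)·(2w^2)^j·(-2/w)^(7-j), with w-exponent 2j − 1(7−j) = 3j − 7.
Set 3j − 7 = 11: j = 6.
C(7,6) = 7; 2^6 = 64; (-2)^1 = -2.
Coefficient = 7 · 64 · (-2) = -896.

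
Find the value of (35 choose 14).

C(35,14) = (35·34·33·32·31·30·29·28·27·26·25·24·23·22) / 14! = 202250096145377280000 / 87178291200 = 2319959400.

2319959400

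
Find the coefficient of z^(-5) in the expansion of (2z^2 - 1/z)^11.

-220

General term: C(11,j)·(2z^2)^j·(-1/z)^(11-j), with z-exponent 2j − 1(11−j) = 3j − 11.
Set 3j − 11 = -5: j = 2.
C(11,2) = 55; 2^2 = 4; (-1)^9 = -1.
Coefficient = 55 · 4 · (-1) = -220.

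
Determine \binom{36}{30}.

1947792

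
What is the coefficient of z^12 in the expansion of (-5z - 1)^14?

22216796875

The general term is C(14,j)·(-5z)^j·(-1)^(14-j); the z^12 term has j = 12.
C(14,12) = 91.
Coefficient = C(14,12) · (-5)^12 = 91 · 244140625 = 22216796875.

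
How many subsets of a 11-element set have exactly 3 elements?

165

Choose the 3 positions: C(11,3) = 165.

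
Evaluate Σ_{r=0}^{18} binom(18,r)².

9075135300

By Vandermonde's identity, Σ C(18,r)² = C(36,18) = 9075135300.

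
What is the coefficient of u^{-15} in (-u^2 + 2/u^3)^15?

2562560

General term: C(15,j)·(-u^2)^j·(2/u^3)^(15-j), with u-exponent 2j − 3(15−j) = 5j − 45.
Set 5j − 45 = -15: j = 6.
C(15,6) = 5005; (-1)^6 = 1; 2^9 = 512.
Coefficient = 5005 · 1 · 512 = 2562560.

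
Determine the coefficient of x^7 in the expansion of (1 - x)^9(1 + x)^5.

Coefficient of x^7 = Σ_{j} C(9,j)·(-1)^j·C(5,7-j)·1^(7-j) for j from 2 to 7.
= 36 + (-420) + 1260 + (-1260) + 420 + (-36) = 0.

0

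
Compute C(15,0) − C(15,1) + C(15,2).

The partial alternating sum Σ_{k=0}^{2} (−1)^k C(15,k) = (−1)^2 C(14,2) = 91.

91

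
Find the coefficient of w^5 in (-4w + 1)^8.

-57344

The general term is C(8,j)·(-4w)^j·(1)^(8-j); the w^5 term has j = 5.
C(8,5) = 56.
Coefficient = C(8,5) · (-4)^5 = 56 · (-1024) = -57344.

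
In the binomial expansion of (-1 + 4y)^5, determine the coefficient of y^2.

-160

The general term is C(5,j)·(-1)^j·(4y)^(5-j); the y^2 term has j = 3.
C(5,3) = 10.
Coefficient = C(5,3) · (-1)^3 · 4^2 = 10 · (-1) · 16 = -160.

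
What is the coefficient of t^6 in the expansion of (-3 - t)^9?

-2268

The general term is C(9,j)·(-3)^j·(-t)^(9-j); the t^6 term has j = 3.
C(9,3) = 84.
Coefficient = C(9,3) · (-3)^3 = 84 · (-27) = -2268.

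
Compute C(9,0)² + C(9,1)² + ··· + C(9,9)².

48620

By Vandermonde's identity, Σ C(9,j)² = C(18,9) = 48620.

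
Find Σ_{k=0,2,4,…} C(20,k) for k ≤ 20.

Even-k terms of row 20 sum to 2^19 = 524288.

524288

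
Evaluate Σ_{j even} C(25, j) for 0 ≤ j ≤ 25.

Even-j terms of row 25 sum to 2^24 = 16777216.

16777216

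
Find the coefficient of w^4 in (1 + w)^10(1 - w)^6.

Coefficient of w^4 = Σ_{j} C(10,j)·1^j·C(6,4-j)·(-1)^(4-j) for j from 0 to 4.
= 15 + (-200) + 675 + (-720) + 210 = -20.

-20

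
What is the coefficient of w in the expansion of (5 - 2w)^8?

The general term is C(8,j)·(5)^j·(-2w)^(8-j); the w^1 term has j = 7.
C(8,7) = 8.
Coefficient = C(8,7) · 5^7 · (-2)^1 = 8 · 78125 · (-2) = -1250000.

-1250000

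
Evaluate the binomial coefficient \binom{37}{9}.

C(37,9) = (37·36·35·34·33·32·31·30·29) / 9! = 45143585625600 / 362880 = 124403620.

124403620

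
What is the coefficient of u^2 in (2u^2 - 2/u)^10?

215040

General term: C(10,j)·(2u^2)^j·(-2/u)^(10-j), with u-exponent 2j − 1(10−j) = 3j − 10.
Set 3j − 10 = 2: j = 4.
C(10,4) = 210; 2^4 = 16; (-2)^6 = 64.
Coefficient = 210 · 16 · 64 = 215040.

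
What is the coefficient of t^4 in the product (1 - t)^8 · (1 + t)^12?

-19

Coefficient of t^4 = Σ_{j} C(8,j)·(-1)^j·C(12,4-j)·1^(4-j) for j from 0 to 4.
= 495 + (-1760) + 1848 + (-672) + 70 = -19.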